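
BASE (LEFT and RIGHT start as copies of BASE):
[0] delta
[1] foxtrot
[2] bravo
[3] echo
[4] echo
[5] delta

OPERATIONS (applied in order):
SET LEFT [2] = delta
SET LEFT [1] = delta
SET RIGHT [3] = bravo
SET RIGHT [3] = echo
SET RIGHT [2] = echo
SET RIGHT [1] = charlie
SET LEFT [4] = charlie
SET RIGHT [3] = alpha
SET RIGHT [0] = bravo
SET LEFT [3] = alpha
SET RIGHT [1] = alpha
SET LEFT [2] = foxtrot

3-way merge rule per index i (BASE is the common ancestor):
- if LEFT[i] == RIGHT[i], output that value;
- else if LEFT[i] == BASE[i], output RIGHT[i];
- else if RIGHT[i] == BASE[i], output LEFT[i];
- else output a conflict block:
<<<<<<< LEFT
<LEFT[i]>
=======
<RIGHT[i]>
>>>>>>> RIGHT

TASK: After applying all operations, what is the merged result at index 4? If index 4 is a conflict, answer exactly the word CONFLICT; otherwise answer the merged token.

Final LEFT:  [delta, delta, foxtrot, alpha, charlie, delta]
Final RIGHT: [bravo, alpha, echo, alpha, echo, delta]
i=0: L=delta=BASE, R=bravo -> take RIGHT -> bravo
i=1: BASE=foxtrot L=delta R=alpha all differ -> CONFLICT
i=2: BASE=bravo L=foxtrot R=echo all differ -> CONFLICT
i=3: L=alpha R=alpha -> agree -> alpha
i=4: L=charlie, R=echo=BASE -> take LEFT -> charlie
i=5: L=delta R=delta -> agree -> delta
Index 4 -> charlie

Answer: charlie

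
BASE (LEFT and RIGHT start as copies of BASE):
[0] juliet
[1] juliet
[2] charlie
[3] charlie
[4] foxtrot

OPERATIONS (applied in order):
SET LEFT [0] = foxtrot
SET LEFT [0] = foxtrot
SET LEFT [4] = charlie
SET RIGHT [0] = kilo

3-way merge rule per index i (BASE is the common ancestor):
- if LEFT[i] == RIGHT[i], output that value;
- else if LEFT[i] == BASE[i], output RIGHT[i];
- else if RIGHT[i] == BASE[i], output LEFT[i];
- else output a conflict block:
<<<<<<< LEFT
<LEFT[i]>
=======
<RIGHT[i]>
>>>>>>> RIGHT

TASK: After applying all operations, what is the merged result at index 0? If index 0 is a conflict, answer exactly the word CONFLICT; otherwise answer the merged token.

Answer: CONFLICT

Derivation:
Final LEFT:  [foxtrot, juliet, charlie, charlie, charlie]
Final RIGHT: [kilo, juliet, charlie, charlie, foxtrot]
i=0: BASE=juliet L=foxtrot R=kilo all differ -> CONFLICT
i=1: L=juliet R=juliet -> agree -> juliet
i=2: L=charlie R=charlie -> agree -> charlie
i=3: L=charlie R=charlie -> agree -> charlie
i=4: L=charlie, R=foxtrot=BASE -> take LEFT -> charlie
Index 0 -> CONFLICT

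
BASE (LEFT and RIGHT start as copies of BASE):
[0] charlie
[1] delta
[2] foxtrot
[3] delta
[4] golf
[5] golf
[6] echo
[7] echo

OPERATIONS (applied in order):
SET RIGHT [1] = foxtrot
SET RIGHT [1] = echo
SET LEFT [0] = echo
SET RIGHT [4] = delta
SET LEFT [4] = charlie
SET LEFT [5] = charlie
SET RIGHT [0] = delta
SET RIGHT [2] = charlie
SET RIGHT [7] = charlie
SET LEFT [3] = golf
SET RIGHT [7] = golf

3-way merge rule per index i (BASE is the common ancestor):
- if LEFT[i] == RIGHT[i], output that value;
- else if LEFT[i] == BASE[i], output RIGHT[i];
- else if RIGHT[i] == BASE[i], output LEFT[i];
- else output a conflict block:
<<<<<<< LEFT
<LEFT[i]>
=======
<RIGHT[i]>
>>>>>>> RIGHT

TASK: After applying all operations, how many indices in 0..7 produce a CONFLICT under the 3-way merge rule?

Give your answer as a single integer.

Final LEFT:  [echo, delta, foxtrot, golf, charlie, charlie, echo, echo]
Final RIGHT: [delta, echo, charlie, delta, delta, golf, echo, golf]
i=0: BASE=charlie L=echo R=delta all differ -> CONFLICT
i=1: L=delta=BASE, R=echo -> take RIGHT -> echo
i=2: L=foxtrot=BASE, R=charlie -> take RIGHT -> charlie
i=3: L=golf, R=delta=BASE -> take LEFT -> golf
i=4: BASE=golf L=charlie R=delta all differ -> CONFLICT
i=5: L=charlie, R=golf=BASE -> take LEFT -> charlie
i=6: L=echo R=echo -> agree -> echo
i=7: L=echo=BASE, R=golf -> take RIGHT -> golf
Conflict count: 2

Answer: 2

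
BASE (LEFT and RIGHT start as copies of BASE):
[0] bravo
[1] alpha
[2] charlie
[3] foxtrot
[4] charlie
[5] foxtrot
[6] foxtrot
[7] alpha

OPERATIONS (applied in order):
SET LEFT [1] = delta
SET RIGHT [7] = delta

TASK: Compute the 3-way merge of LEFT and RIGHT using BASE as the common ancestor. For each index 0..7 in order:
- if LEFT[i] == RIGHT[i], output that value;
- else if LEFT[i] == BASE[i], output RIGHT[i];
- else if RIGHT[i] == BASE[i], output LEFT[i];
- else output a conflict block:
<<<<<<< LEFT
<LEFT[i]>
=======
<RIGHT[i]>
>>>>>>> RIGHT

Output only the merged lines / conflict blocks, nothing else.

Answer: bravo
delta
charlie
foxtrot
charlie
foxtrot
foxtrot
delta

Derivation:
Final LEFT:  [bravo, delta, charlie, foxtrot, charlie, foxtrot, foxtrot, alpha]
Final RIGHT: [bravo, alpha, charlie, foxtrot, charlie, foxtrot, foxtrot, delta]
i=0: L=bravo R=bravo -> agree -> bravo
i=1: L=delta, R=alpha=BASE -> take LEFT -> delta
i=2: L=charlie R=charlie -> agree -> charlie
i=3: L=foxtrot R=foxtrot -> agree -> foxtrot
i=4: L=charlie R=charlie -> agree -> charlie
i=5: L=foxtrot R=foxtrot -> agree -> foxtrot
i=6: L=foxtrot R=foxtrot -> agree -> foxtrot
i=7: L=alpha=BASE, R=delta -> take RIGHT -> delta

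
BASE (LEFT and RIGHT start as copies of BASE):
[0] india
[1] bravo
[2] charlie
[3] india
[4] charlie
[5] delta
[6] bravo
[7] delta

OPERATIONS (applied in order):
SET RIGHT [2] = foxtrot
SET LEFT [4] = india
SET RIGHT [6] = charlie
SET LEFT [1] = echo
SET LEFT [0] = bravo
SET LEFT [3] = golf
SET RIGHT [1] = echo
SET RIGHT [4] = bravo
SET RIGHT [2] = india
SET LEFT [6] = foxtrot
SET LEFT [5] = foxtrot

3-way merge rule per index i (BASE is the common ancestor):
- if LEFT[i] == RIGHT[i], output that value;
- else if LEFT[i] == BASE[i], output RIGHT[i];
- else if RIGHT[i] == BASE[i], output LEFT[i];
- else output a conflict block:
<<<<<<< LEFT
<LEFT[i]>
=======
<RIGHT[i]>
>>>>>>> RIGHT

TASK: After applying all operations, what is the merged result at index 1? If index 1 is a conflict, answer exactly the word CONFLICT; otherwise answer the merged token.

Answer: echo

Derivation:
Final LEFT:  [bravo, echo, charlie, golf, india, foxtrot, foxtrot, delta]
Final RIGHT: [india, echo, india, india, bravo, delta, charlie, delta]
i=0: L=bravo, R=india=BASE -> take LEFT -> bravo
i=1: L=echo R=echo -> agree -> echo
i=2: L=charlie=BASE, R=india -> take RIGHT -> india
i=3: L=golf, R=india=BASE -> take LEFT -> golf
i=4: BASE=charlie L=india R=bravo all differ -> CONFLICT
i=5: L=foxtrot, R=delta=BASE -> take LEFT -> foxtrot
i=6: BASE=bravo L=foxtrot R=charlie all differ -> CONFLICT
i=7: L=delta R=delta -> agree -> delta
Index 1 -> echo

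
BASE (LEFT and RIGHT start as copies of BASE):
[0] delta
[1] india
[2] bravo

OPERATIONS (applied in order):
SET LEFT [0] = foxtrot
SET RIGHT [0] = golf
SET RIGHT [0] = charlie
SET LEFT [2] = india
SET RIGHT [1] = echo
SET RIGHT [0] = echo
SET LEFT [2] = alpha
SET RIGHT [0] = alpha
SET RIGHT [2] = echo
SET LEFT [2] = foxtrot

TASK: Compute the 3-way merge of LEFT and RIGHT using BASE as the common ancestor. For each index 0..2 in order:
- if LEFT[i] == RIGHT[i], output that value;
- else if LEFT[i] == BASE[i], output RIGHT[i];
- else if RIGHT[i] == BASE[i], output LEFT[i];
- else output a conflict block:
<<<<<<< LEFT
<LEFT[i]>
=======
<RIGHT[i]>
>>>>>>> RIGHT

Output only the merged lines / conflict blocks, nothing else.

Final LEFT:  [foxtrot, india, foxtrot]
Final RIGHT: [alpha, echo, echo]
i=0: BASE=delta L=foxtrot R=alpha all differ -> CONFLICT
i=1: L=india=BASE, R=echo -> take RIGHT -> echo
i=2: BASE=bravo L=foxtrot R=echo all differ -> CONFLICT

Answer: <<<<<<< LEFT
foxtrot
=======
alpha
>>>>>>> RIGHT
echo
<<<<<<< LEFT
foxtrot
=======
echo
>>>>>>> RIGHT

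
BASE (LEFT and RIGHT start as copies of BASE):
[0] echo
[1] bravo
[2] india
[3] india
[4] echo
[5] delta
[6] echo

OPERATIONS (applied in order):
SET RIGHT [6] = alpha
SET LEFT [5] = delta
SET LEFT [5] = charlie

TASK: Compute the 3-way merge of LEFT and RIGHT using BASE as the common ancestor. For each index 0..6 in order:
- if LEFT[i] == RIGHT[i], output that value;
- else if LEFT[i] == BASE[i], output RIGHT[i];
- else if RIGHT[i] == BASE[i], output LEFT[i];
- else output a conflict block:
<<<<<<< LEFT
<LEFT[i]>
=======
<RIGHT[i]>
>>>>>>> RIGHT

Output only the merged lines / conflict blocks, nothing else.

Answer: echo
bravo
india
india
echo
charlie
alpha

Derivation:
Final LEFT:  [echo, bravo, india, india, echo, charlie, echo]
Final RIGHT: [echo, bravo, india, india, echo, delta, alpha]
i=0: L=echo R=echo -> agree -> echo
i=1: L=bravo R=bravo -> agree -> bravo
i=2: L=india R=india -> agree -> india
i=3: L=india R=india -> agree -> india
i=4: L=echo R=echo -> agree -> echo
i=5: L=charlie, R=delta=BASE -> take LEFT -> charlie
i=6: L=echo=BASE, R=alpha -> take RIGHT -> alpha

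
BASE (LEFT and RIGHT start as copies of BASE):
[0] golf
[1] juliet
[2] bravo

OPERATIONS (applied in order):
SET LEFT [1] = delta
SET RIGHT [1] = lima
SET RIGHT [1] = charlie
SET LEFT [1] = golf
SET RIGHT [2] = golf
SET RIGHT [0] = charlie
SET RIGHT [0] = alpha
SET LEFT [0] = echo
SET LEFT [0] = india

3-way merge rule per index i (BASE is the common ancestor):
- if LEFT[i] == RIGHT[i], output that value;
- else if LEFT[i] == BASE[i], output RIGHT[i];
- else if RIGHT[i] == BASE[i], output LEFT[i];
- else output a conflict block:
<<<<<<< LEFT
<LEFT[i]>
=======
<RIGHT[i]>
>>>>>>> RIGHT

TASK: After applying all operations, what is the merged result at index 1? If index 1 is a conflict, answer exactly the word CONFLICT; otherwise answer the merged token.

Final LEFT:  [india, golf, bravo]
Final RIGHT: [alpha, charlie, golf]
i=0: BASE=golf L=india R=alpha all differ -> CONFLICT
i=1: BASE=juliet L=golf R=charlie all differ -> CONFLICT
i=2: L=bravo=BASE, R=golf -> take RIGHT -> golf
Index 1 -> CONFLICT

Answer: CONFLICT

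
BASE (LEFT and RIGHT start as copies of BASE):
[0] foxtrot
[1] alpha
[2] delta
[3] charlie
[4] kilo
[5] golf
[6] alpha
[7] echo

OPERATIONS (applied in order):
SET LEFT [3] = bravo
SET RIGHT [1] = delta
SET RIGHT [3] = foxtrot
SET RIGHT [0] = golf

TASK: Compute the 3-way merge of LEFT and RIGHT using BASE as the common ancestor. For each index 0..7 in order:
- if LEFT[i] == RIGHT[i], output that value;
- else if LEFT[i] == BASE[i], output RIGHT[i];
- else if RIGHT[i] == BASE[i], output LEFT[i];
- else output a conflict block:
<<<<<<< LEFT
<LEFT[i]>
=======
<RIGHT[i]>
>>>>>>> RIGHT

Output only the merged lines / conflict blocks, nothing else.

Final LEFT:  [foxtrot, alpha, delta, bravo, kilo, golf, alpha, echo]
Final RIGHT: [golf, delta, delta, foxtrot, kilo, golf, alpha, echo]
i=0: L=foxtrot=BASE, R=golf -> take RIGHT -> golf
i=1: L=alpha=BASE, R=delta -> take RIGHT -> delta
i=2: L=delta R=delta -> agree -> delta
i=3: BASE=charlie L=bravo R=foxtrot all differ -> CONFLICT
i=4: L=kilo R=kilo -> agree -> kilo
i=5: L=golf R=golf -> agree -> golf
i=6: L=alpha R=alpha -> agree -> alpha
i=7: L=echo R=echo -> agree -> echo

Answer: golf
delta
delta
<<<<<<< LEFT
bravo
=======
foxtrot
>>>>>>> RIGHT
kilo
golf
alpha
echo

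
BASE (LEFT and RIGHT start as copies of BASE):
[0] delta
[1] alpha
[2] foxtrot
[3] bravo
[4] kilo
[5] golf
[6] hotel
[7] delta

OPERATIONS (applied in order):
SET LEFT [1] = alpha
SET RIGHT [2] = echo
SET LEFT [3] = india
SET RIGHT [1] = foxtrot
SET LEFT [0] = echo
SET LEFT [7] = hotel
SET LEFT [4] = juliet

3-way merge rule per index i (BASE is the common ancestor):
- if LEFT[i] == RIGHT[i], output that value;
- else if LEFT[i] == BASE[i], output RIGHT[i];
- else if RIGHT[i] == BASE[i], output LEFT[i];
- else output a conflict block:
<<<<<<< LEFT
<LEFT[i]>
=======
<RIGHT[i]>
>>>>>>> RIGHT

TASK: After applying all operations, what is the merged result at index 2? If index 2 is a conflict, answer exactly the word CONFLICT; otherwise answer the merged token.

Answer: echo

Derivation:
Final LEFT:  [echo, alpha, foxtrot, india, juliet, golf, hotel, hotel]
Final RIGHT: [delta, foxtrot, echo, bravo, kilo, golf, hotel, delta]
i=0: L=echo, R=delta=BASE -> take LEFT -> echo
i=1: L=alpha=BASE, R=foxtrot -> take RIGHT -> foxtrot
i=2: L=foxtrot=BASE, R=echo -> take RIGHT -> echo
i=3: L=india, R=bravo=BASE -> take LEFT -> india
i=4: L=juliet, R=kilo=BASE -> take LEFT -> juliet
i=5: L=golf R=golf -> agree -> golf
i=6: L=hotel R=hotel -> agree -> hotel
i=7: L=hotel, R=delta=BASE -> take LEFT -> hotel
Index 2 -> echo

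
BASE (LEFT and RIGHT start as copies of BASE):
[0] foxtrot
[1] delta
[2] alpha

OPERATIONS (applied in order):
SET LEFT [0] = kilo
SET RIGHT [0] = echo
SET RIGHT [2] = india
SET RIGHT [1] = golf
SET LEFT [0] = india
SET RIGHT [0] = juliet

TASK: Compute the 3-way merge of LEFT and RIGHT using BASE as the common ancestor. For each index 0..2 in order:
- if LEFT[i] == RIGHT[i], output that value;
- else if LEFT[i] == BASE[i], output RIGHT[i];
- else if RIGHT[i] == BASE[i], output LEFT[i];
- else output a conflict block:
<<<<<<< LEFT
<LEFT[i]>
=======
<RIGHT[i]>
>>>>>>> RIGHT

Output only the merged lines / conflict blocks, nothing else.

Answer: <<<<<<< LEFT
india
=======
juliet
>>>>>>> RIGHT
golf
india

Derivation:
Final LEFT:  [india, delta, alpha]
Final RIGHT: [juliet, golf, india]
i=0: BASE=foxtrot L=india R=juliet all differ -> CONFLICT
i=1: L=delta=BASE, R=golf -> take RIGHT -> golf
i=2: L=alpha=BASE, R=india -> take RIGHT -> india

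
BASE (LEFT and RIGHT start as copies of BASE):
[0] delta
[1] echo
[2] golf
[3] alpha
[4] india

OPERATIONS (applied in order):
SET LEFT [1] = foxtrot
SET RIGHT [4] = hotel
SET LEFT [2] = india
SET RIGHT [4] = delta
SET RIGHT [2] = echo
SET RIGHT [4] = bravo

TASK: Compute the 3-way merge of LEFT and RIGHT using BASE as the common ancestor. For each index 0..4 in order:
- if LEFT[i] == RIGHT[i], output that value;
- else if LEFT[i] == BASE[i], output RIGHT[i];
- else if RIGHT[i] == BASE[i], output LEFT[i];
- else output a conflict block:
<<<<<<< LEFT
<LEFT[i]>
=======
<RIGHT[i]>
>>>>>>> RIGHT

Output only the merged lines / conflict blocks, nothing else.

Final LEFT:  [delta, foxtrot, india, alpha, india]
Final RIGHT: [delta, echo, echo, alpha, bravo]
i=0: L=delta R=delta -> agree -> delta
i=1: L=foxtrot, R=echo=BASE -> take LEFT -> foxtrot
i=2: BASE=golf L=india R=echo all differ -> CONFLICT
i=3: L=alpha R=alpha -> agree -> alpha
i=4: L=india=BASE, R=bravo -> take RIGHT -> bravo

Answer: delta
foxtrot
<<<<<<< LEFT
india
=======
echo
>>>>>>> RIGHT
alpha
bravo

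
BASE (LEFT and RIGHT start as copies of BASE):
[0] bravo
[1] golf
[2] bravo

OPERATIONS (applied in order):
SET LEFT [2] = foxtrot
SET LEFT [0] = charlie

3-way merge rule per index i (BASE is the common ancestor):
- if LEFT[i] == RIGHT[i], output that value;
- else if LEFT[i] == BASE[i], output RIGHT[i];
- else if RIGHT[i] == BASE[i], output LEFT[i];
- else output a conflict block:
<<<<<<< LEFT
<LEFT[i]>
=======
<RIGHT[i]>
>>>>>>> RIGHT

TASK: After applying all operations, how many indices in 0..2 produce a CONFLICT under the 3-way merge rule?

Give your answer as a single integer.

Final LEFT:  [charlie, golf, foxtrot]
Final RIGHT: [bravo, golf, bravo]
i=0: L=charlie, R=bravo=BASE -> take LEFT -> charlie
i=1: L=golf R=golf -> agree -> golf
i=2: L=foxtrot, R=bravo=BASE -> take LEFT -> foxtrot
Conflict count: 0

Answer: 0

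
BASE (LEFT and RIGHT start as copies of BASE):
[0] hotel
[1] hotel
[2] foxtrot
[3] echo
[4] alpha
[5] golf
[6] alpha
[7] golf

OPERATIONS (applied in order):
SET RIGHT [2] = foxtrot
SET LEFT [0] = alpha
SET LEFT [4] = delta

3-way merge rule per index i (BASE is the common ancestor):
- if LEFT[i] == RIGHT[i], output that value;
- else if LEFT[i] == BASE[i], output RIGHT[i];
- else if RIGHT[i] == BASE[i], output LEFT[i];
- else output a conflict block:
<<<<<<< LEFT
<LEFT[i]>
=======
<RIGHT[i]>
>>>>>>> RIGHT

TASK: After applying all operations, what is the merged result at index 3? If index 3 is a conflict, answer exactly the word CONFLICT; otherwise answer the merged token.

Final LEFT:  [alpha, hotel, foxtrot, echo, delta, golf, alpha, golf]
Final RIGHT: [hotel, hotel, foxtrot, echo, alpha, golf, alpha, golf]
i=0: L=alpha, R=hotel=BASE -> take LEFT -> alpha
i=1: L=hotel R=hotel -> agree -> hotel
i=2: L=foxtrot R=foxtrot -> agree -> foxtrot
i=3: L=echo R=echo -> agree -> echo
i=4: L=delta, R=alpha=BASE -> take LEFT -> delta
i=5: L=golf R=golf -> agree -> golf
i=6: L=alpha R=alpha -> agree -> alpha
i=7: L=golf R=golf -> agree -> golf
Index 3 -> echo

Answer: echo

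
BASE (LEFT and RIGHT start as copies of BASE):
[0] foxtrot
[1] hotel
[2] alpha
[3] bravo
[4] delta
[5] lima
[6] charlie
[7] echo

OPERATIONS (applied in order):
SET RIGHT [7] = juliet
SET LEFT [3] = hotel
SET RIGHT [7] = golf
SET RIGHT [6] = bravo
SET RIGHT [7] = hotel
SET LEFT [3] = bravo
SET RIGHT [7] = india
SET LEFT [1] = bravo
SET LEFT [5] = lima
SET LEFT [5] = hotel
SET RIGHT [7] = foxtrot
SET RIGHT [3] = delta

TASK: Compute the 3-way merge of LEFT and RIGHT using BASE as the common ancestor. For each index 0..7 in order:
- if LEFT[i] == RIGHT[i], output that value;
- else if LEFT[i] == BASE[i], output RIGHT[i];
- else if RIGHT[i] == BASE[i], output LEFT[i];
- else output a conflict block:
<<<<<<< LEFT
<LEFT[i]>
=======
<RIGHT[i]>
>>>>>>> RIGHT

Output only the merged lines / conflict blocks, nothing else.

Answer: foxtrot
bravo
alpha
delta
delta
hotel
bravo
foxtrot

Derivation:
Final LEFT:  [foxtrot, bravo, alpha, bravo, delta, hotel, charlie, echo]
Final RIGHT: [foxtrot, hotel, alpha, delta, delta, lima, bravo, foxtrot]
i=0: L=foxtrot R=foxtrot -> agree -> foxtrot
i=1: L=bravo, R=hotel=BASE -> take LEFT -> bravo
i=2: L=alpha R=alpha -> agree -> alpha
i=3: L=bravo=BASE, R=delta -> take RIGHT -> delta
i=4: L=delta R=delta -> agree -> delta
i=5: L=hotel, R=lima=BASE -> take LEFT -> hotel
i=6: L=charlie=BASE, R=bravo -> take RIGHT -> bravo
i=7: L=echo=BASE, R=foxtrot -> take RIGHT -> foxtrot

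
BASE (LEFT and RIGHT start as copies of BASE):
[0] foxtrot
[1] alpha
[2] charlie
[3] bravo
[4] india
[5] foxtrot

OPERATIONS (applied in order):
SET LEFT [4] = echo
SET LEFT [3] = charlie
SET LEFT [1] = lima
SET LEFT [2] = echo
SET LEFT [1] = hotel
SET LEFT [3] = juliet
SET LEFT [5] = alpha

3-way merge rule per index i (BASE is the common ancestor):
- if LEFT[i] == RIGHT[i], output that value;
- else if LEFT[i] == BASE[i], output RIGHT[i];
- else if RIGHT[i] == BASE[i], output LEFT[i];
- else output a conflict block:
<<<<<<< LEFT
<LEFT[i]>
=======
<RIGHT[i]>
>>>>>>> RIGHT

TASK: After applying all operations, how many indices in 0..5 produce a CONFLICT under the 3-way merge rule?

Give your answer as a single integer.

Answer: 0

Derivation:
Final LEFT:  [foxtrot, hotel, echo, juliet, echo, alpha]
Final RIGHT: [foxtrot, alpha, charlie, bravo, india, foxtrot]
i=0: L=foxtrot R=foxtrot -> agree -> foxtrot
i=1: L=hotel, R=alpha=BASE -> take LEFT -> hotel
i=2: L=echo, R=charlie=BASE -> take LEFT -> echo
i=3: L=juliet, R=bravo=BASE -> take LEFT -> juliet
i=4: L=echo, R=india=BASE -> take LEFT -> echo
i=5: L=alpha, R=foxtrot=BASE -> take LEFT -> alpha
Conflict count: 0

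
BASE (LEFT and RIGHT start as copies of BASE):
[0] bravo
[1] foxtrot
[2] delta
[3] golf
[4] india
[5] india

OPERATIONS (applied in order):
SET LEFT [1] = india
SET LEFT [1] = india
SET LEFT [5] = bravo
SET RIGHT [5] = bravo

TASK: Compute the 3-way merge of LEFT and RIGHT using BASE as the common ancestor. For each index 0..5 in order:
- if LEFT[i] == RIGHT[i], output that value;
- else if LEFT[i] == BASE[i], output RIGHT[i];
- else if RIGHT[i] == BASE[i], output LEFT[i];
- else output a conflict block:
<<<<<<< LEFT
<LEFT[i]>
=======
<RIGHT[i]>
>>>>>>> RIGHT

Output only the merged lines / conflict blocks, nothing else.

Final LEFT:  [bravo, india, delta, golf, india, bravo]
Final RIGHT: [bravo, foxtrot, delta, golf, india, bravo]
i=0: L=bravo R=bravo -> agree -> bravo
i=1: L=india, R=foxtrot=BASE -> take LEFT -> india
i=2: L=delta R=delta -> agree -> delta
i=3: L=golf R=golf -> agree -> golf
i=4: L=india R=india -> agree -> india
i=5: L=bravo R=bravo -> agree -> bravo

Answer: bravo
india
delta
golf
india
bravo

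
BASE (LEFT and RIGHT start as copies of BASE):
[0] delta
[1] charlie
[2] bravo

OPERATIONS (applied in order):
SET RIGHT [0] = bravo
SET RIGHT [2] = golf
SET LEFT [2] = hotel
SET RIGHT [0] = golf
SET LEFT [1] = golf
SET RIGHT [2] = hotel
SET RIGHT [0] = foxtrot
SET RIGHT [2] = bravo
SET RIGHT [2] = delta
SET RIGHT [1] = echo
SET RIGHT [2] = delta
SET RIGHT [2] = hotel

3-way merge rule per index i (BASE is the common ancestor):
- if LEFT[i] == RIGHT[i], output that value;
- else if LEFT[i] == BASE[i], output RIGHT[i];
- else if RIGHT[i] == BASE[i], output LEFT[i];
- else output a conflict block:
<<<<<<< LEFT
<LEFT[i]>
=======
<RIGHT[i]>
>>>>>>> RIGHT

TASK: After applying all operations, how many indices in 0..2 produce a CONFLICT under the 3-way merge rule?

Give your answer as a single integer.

Answer: 1

Derivation:
Final LEFT:  [delta, golf, hotel]
Final RIGHT: [foxtrot, echo, hotel]
i=0: L=delta=BASE, R=foxtrot -> take RIGHT -> foxtrot
i=1: BASE=charlie L=golf R=echo all differ -> CONFLICT
i=2: L=hotel R=hotel -> agree -> hotel
Conflict count: 1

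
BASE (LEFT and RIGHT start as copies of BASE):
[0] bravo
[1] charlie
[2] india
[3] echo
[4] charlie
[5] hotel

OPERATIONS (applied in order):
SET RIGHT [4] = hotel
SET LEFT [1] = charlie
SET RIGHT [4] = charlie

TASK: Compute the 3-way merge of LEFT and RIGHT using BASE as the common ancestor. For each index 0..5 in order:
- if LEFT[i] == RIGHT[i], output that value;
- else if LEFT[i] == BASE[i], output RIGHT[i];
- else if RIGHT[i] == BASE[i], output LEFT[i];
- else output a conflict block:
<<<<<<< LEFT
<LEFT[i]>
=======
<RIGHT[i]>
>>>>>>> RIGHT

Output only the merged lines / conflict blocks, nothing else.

Answer: bravo
charlie
india
echo
charlie
hotel

Derivation:
Final LEFT:  [bravo, charlie, india, echo, charlie, hotel]
Final RIGHT: [bravo, charlie, india, echo, charlie, hotel]
i=0: L=bravo R=bravo -> agree -> bravo
i=1: L=charlie R=charlie -> agree -> charlie
i=2: L=india R=india -> agree -> india
i=3: L=echo R=echo -> agree -> echo
i=4: L=charlie R=charlie -> agree -> charlie
i=5: L=hotel R=hotel -> agree -> hotel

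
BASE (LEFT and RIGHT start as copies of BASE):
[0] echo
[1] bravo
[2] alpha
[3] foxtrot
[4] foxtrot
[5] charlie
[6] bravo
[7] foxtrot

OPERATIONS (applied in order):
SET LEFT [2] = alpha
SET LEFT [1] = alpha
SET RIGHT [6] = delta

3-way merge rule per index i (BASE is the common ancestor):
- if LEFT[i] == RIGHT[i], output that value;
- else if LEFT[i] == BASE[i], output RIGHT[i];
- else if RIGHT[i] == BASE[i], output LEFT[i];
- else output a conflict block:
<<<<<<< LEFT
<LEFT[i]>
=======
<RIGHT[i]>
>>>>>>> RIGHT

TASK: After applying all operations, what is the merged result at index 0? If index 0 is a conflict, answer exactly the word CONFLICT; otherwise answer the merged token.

Final LEFT:  [echo, alpha, alpha, foxtrot, foxtrot, charlie, bravo, foxtrot]
Final RIGHT: [echo, bravo, alpha, foxtrot, foxtrot, charlie, delta, foxtrot]
i=0: L=echo R=echo -> agree -> echo
i=1: L=alpha, R=bravo=BASE -> take LEFT -> alpha
i=2: L=alpha R=alpha -> agree -> alpha
i=3: L=foxtrot R=foxtrot -> agree -> foxtrot
i=4: L=foxtrot R=foxtrot -> agree -> foxtrot
i=5: L=charlie R=charlie -> agree -> charlie
i=6: L=bravo=BASE, R=delta -> take RIGHT -> delta
i=7: L=foxtrot R=foxtrot -> agree -> foxtrot
Index 0 -> echo

Answer: echo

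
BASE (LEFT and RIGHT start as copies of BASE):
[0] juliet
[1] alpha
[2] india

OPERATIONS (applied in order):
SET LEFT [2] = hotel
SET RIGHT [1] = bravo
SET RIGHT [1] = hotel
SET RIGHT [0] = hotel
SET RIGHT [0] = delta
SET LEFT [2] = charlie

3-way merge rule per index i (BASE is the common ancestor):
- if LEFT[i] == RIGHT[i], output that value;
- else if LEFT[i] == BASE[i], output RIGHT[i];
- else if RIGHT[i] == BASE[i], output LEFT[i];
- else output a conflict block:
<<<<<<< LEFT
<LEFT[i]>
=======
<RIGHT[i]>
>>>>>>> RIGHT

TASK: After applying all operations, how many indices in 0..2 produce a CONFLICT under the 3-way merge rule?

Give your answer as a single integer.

Final LEFT:  [juliet, alpha, charlie]
Final RIGHT: [delta, hotel, india]
i=0: L=juliet=BASE, R=delta -> take RIGHT -> delta
i=1: L=alpha=BASE, R=hotel -> take RIGHT -> hotel
i=2: L=charlie, R=india=BASE -> take LEFT -> charlie
Conflict count: 0

Answer: 0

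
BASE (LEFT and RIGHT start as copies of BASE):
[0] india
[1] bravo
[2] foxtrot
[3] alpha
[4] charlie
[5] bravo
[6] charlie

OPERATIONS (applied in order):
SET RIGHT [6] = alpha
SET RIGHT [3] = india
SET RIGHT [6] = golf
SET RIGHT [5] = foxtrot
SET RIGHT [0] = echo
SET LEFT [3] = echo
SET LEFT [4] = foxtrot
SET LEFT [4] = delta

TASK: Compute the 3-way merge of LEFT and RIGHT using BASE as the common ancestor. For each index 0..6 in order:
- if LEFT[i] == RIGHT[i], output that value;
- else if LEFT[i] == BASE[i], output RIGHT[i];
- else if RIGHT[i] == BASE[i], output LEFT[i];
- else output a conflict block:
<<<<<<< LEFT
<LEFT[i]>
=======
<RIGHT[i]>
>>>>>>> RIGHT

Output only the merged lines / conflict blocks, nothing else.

Final LEFT:  [india, bravo, foxtrot, echo, delta, bravo, charlie]
Final RIGHT: [echo, bravo, foxtrot, india, charlie, foxtrot, golf]
i=0: L=india=BASE, R=echo -> take RIGHT -> echo
i=1: L=bravo R=bravo -> agree -> bravo
i=2: L=foxtrot R=foxtrot -> agree -> foxtrot
i=3: BASE=alpha L=echo R=india all differ -> CONFLICT
i=4: L=delta, R=charlie=BASE -> take LEFT -> delta
i=5: L=bravo=BASE, R=foxtrot -> take RIGHT -> foxtrot
i=6: L=charlie=BASE, R=golf -> take RIGHT -> golf

Answer: echo
bravo
foxtrot
<<<<<<< LEFT
echo
=======
india
>>>>>>> RIGHT
delta
foxtrot
golf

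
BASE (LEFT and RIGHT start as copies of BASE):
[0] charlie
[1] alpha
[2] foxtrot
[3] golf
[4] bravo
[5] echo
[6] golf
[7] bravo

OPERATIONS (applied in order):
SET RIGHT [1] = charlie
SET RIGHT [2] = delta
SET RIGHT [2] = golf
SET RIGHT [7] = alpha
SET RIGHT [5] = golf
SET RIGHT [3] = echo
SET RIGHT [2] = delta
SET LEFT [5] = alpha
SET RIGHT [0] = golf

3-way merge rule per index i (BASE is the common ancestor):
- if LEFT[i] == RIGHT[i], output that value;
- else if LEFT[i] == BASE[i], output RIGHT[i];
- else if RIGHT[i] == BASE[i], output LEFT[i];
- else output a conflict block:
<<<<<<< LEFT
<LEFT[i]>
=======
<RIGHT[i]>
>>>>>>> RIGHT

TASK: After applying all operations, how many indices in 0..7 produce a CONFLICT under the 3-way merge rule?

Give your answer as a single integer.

Answer: 1

Derivation:
Final LEFT:  [charlie, alpha, foxtrot, golf, bravo, alpha, golf, bravo]
Final RIGHT: [golf, charlie, delta, echo, bravo, golf, golf, alpha]
i=0: L=charlie=BASE, R=golf -> take RIGHT -> golf
i=1: L=alpha=BASE, R=charlie -> take RIGHT -> charlie
i=2: L=foxtrot=BASE, R=delta -> take RIGHT -> delta
i=3: L=golf=BASE, R=echo -> take RIGHT -> echo
i=4: L=bravo R=bravo -> agree -> bravo
i=5: BASE=echo L=alpha R=golf all differ -> CONFLICT
i=6: L=golf R=golf -> agree -> golf
i=7: L=bravo=BASE, R=alpha -> take RIGHT -> alpha
Conflict count: 1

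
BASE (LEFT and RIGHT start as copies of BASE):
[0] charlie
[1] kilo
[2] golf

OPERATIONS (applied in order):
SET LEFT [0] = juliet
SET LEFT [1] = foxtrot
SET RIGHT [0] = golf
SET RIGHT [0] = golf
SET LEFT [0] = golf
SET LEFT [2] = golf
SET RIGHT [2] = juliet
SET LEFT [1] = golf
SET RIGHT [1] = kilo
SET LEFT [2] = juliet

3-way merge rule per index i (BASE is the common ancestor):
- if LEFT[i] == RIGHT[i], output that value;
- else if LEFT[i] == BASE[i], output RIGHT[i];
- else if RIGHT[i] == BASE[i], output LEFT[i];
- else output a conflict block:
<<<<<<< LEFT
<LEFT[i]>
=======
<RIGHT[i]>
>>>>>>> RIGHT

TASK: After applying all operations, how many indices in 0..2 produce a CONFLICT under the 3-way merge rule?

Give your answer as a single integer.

Final LEFT:  [golf, golf, juliet]
Final RIGHT: [golf, kilo, juliet]
i=0: L=golf R=golf -> agree -> golf
i=1: L=golf, R=kilo=BASE -> take LEFT -> golf
i=2: L=juliet R=juliet -> agree -> juliet
Conflict count: 0

Answer: 0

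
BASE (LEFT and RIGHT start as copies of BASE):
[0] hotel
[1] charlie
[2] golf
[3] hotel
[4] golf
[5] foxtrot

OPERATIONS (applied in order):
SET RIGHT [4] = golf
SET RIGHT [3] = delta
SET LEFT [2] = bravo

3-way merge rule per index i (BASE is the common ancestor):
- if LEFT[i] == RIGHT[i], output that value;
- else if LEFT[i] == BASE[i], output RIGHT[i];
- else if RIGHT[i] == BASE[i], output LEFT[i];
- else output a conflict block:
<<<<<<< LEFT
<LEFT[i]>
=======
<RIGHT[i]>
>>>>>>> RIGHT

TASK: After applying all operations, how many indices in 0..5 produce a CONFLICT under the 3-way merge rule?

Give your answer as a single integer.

Final LEFT:  [hotel, charlie, bravo, hotel, golf, foxtrot]
Final RIGHT: [hotel, charlie, golf, delta, golf, foxtrot]
i=0: L=hotel R=hotel -> agree -> hotel
i=1: L=charlie R=charlie -> agree -> charlie
i=2: L=bravo, R=golf=BASE -> take LEFT -> bravo
i=3: L=hotel=BASE, R=delta -> take RIGHT -> delta
i=4: L=golf R=golf -> agree -> golf
i=5: L=foxtrot R=foxtrot -> agree -> foxtrot
Conflict count: 0

Answer: 0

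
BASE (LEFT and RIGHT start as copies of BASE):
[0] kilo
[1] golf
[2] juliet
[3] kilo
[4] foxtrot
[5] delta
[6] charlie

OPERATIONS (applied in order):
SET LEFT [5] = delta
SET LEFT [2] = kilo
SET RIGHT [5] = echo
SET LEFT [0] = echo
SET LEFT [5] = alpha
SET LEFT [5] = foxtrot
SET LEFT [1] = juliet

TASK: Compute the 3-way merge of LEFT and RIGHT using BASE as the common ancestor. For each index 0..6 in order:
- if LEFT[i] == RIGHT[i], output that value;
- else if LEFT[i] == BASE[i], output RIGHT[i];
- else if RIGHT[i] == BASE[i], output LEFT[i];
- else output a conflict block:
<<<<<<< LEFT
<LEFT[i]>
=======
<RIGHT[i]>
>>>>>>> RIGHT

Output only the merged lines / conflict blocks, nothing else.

Answer: echo
juliet
kilo
kilo
foxtrot
<<<<<<< LEFT
foxtrot
=======
echo
>>>>>>> RIGHT
charlie

Derivation:
Final LEFT:  [echo, juliet, kilo, kilo, foxtrot, foxtrot, charlie]
Final RIGHT: [kilo, golf, juliet, kilo, foxtrot, echo, charlie]
i=0: L=echo, R=kilo=BASE -> take LEFT -> echo
i=1: L=juliet, R=golf=BASE -> take LEFT -> juliet
i=2: L=kilo, R=juliet=BASE -> take LEFT -> kilo
i=3: L=kilo R=kilo -> agree -> kilo
i=4: L=foxtrot R=foxtrot -> agree -> foxtrot
i=5: BASE=delta L=foxtrot R=echo all differ -> CONFLICT
i=6: L=charlie R=charlie -> agree -> charlie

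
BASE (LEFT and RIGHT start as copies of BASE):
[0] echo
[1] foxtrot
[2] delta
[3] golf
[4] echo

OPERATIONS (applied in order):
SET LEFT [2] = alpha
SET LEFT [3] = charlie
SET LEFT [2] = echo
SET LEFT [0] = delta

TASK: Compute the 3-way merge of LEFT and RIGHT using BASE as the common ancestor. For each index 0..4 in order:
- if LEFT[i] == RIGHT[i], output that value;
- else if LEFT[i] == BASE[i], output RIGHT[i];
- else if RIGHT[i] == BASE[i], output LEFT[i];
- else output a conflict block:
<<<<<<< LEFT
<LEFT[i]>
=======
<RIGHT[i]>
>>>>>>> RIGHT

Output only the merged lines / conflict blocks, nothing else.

Answer: delta
foxtrot
echo
charlie
echo

Derivation:
Final LEFT:  [delta, foxtrot, echo, charlie, echo]
Final RIGHT: [echo, foxtrot, delta, golf, echo]
i=0: L=delta, R=echo=BASE -> take LEFT -> delta
i=1: L=foxtrot R=foxtrot -> agree -> foxtrot
i=2: L=echo, R=delta=BASE -> take LEFT -> echo
i=3: L=charlie, R=golf=BASE -> take LEFT -> charlie
i=4: L=echo R=echo -> agree -> echo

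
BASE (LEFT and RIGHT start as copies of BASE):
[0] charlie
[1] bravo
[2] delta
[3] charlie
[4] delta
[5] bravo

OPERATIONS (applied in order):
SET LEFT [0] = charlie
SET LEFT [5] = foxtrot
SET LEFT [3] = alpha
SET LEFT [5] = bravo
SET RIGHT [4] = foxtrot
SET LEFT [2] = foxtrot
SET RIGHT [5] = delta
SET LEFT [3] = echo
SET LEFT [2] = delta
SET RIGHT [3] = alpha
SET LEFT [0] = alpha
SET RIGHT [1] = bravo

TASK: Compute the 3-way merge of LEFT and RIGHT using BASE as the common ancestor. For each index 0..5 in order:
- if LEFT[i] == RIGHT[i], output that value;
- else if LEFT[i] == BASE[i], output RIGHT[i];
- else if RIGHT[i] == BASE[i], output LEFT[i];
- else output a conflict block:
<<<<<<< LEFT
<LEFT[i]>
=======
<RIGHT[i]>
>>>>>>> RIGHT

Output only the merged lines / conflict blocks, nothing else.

Final LEFT:  [alpha, bravo, delta, echo, delta, bravo]
Final RIGHT: [charlie, bravo, delta, alpha, foxtrot, delta]
i=0: L=alpha, R=charlie=BASE -> take LEFT -> alpha
i=1: L=bravo R=bravo -> agree -> bravo
i=2: L=delta R=delta -> agree -> delta
i=3: BASE=charlie L=echo R=alpha all differ -> CONFLICT
i=4: L=delta=BASE, R=foxtrot -> take RIGHT -> foxtrot
i=5: L=bravo=BASE, R=delta -> take RIGHT -> delta

Answer: alpha
bravo
delta
<<<<<<< LEFT
echo
=======
alpha
>>>>>>> RIGHT
foxtrot
delta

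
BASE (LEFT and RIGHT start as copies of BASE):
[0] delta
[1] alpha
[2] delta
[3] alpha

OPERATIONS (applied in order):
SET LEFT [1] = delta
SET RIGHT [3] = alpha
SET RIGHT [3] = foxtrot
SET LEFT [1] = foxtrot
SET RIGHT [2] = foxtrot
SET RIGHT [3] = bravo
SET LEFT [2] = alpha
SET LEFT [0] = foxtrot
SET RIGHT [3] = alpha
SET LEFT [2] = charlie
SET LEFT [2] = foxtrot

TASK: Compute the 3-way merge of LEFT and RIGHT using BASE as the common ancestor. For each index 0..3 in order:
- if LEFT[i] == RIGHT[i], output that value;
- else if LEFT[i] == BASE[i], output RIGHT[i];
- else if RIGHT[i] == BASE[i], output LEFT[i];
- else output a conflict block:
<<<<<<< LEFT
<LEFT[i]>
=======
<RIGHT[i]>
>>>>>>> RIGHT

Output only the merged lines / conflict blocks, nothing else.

Final LEFT:  [foxtrot, foxtrot, foxtrot, alpha]
Final RIGHT: [delta, alpha, foxtrot, alpha]
i=0: L=foxtrot, R=delta=BASE -> take LEFT -> foxtrot
i=1: L=foxtrot, R=alpha=BASE -> take LEFT -> foxtrot
i=2: L=foxtrot R=foxtrot -> agree -> foxtrot
i=3: L=alpha R=alpha -> agree -> alpha

Answer: foxtrot
foxtrot
foxtrot
alpha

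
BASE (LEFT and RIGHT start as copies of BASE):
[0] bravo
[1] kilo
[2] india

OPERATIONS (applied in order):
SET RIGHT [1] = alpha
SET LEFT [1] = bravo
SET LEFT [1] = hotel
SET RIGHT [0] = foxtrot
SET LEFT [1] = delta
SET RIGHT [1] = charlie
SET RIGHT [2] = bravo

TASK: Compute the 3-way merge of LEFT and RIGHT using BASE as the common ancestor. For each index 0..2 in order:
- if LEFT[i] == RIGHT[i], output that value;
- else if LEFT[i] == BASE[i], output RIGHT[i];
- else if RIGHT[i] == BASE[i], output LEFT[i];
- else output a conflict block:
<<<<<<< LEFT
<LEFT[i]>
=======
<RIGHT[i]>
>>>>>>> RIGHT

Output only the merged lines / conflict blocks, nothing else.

Answer: foxtrot
<<<<<<< LEFT
delta
=======
charlie
>>>>>>> RIGHT
bravo

Derivation:
Final LEFT:  [bravo, delta, india]
Final RIGHT: [foxtrot, charlie, bravo]
i=0: L=bravo=BASE, R=foxtrot -> take RIGHT -> foxtrot
i=1: BASE=kilo L=delta R=charlie all differ -> CONFLICT
i=2: L=india=BASE, R=bravo -> take RIGHT -> bravo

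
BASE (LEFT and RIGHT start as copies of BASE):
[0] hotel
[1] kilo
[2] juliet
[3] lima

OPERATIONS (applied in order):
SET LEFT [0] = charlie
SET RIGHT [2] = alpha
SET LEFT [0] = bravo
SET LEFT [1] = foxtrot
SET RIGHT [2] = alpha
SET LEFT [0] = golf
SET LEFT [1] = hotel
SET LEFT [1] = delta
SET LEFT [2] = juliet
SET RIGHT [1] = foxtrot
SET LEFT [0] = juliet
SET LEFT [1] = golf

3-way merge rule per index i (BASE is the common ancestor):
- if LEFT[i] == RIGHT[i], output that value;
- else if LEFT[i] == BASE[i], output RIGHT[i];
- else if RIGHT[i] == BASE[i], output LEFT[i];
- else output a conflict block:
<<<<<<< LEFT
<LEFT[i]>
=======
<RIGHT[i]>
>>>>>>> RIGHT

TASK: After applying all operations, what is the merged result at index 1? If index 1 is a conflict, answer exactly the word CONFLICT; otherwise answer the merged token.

Answer: CONFLICT

Derivation:
Final LEFT:  [juliet, golf, juliet, lima]
Final RIGHT: [hotel, foxtrot, alpha, lima]
i=0: L=juliet, R=hotel=BASE -> take LEFT -> juliet
i=1: BASE=kilo L=golf R=foxtrot all differ -> CONFLICT
i=2: L=juliet=BASE, R=alpha -> take RIGHT -> alpha
i=3: L=lima R=lima -> agree -> lima
Index 1 -> CONFLICT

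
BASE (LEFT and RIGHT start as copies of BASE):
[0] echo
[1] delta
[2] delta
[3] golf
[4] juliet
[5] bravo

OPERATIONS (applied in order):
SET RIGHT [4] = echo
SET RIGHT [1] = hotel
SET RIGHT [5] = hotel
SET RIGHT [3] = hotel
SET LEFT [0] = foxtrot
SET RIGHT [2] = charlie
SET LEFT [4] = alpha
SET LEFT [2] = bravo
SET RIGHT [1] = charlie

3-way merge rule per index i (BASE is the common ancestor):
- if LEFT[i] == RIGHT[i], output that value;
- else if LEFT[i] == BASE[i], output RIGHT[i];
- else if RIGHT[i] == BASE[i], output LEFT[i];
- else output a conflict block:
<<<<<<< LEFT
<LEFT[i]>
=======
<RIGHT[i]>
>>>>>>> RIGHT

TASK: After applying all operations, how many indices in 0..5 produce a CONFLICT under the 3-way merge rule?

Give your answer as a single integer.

Final LEFT:  [foxtrot, delta, bravo, golf, alpha, bravo]
Final RIGHT: [echo, charlie, charlie, hotel, echo, hotel]
i=0: L=foxtrot, R=echo=BASE -> take LEFT -> foxtrot
i=1: L=delta=BASE, R=charlie -> take RIGHT -> charlie
i=2: BASE=delta L=bravo R=charlie all differ -> CONFLICT
i=3: L=golf=BASE, R=hotel -> take RIGHT -> hotel
i=4: BASE=juliet L=alpha R=echo all differ -> CONFLICT
i=5: L=bravo=BASE, R=hotel -> take RIGHT -> hotel
Conflict count: 2

Answer: 2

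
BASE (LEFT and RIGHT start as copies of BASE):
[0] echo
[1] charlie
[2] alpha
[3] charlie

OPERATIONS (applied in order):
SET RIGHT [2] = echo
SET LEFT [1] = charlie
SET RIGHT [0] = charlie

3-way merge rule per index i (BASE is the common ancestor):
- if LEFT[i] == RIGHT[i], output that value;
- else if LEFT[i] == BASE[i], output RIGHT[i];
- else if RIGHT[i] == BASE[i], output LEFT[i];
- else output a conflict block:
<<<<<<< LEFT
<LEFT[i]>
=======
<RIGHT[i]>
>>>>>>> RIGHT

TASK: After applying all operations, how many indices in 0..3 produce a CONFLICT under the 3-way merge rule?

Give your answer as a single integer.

Final LEFT:  [echo, charlie, alpha, charlie]
Final RIGHT: [charlie, charlie, echo, charlie]
i=0: L=echo=BASE, R=charlie -> take RIGHT -> charlie
i=1: L=charlie R=charlie -> agree -> charlie
i=2: L=alpha=BASE, R=echo -> take RIGHT -> echo
i=3: L=charlie R=charlie -> agree -> charlie
Conflict count: 0

Answer: 0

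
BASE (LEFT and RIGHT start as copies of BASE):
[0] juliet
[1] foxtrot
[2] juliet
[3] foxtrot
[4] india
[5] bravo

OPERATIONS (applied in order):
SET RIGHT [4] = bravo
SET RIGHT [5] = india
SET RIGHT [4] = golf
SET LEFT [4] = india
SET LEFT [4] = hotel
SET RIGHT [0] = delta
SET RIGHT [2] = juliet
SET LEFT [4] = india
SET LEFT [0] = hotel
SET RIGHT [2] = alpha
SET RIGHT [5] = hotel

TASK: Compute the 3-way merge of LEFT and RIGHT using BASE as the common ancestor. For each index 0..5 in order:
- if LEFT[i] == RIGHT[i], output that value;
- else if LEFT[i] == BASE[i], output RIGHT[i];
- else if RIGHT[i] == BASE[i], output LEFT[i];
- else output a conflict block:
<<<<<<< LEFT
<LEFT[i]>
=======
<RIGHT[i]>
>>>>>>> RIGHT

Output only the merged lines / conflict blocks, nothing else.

Final LEFT:  [hotel, foxtrot, juliet, foxtrot, india, bravo]
Final RIGHT: [delta, foxtrot, alpha, foxtrot, golf, hotel]
i=0: BASE=juliet L=hotel R=delta all differ -> CONFLICT
i=1: L=foxtrot R=foxtrot -> agree -> foxtrot
i=2: L=juliet=BASE, R=alpha -> take RIGHT -> alpha
i=3: L=foxtrot R=foxtrot -> agree -> foxtrot
i=4: L=india=BASE, R=golf -> take RIGHT -> golf
i=5: L=bravo=BASE, R=hotel -> take RIGHT -> hotel

Answer: <<<<<<< LEFT
hotel
=======
delta
>>>>>>> RIGHT
foxtrot
alpha
foxtrot
golf
hotel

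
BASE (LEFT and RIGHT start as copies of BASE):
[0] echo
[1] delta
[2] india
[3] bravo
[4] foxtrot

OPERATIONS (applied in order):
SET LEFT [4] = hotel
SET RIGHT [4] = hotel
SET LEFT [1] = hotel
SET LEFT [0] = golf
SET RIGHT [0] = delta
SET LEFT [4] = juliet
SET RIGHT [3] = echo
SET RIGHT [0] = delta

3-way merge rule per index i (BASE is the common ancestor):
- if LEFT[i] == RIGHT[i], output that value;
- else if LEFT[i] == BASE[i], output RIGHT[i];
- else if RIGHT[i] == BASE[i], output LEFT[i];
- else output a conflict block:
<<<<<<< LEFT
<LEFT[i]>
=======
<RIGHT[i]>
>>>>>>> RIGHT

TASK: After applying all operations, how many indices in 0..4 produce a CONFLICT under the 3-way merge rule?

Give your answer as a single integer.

Final LEFT:  [golf, hotel, india, bravo, juliet]
Final RIGHT: [delta, delta, india, echo, hotel]
i=0: BASE=echo L=golf R=delta all differ -> CONFLICT
i=1: L=hotel, R=delta=BASE -> take LEFT -> hotel
i=2: L=india R=india -> agree -> india
i=3: L=bravo=BASE, R=echo -> take RIGHT -> echo
i=4: BASE=foxtrot L=juliet R=hotel all differ -> CONFLICT
Conflict count: 2

Answer: 2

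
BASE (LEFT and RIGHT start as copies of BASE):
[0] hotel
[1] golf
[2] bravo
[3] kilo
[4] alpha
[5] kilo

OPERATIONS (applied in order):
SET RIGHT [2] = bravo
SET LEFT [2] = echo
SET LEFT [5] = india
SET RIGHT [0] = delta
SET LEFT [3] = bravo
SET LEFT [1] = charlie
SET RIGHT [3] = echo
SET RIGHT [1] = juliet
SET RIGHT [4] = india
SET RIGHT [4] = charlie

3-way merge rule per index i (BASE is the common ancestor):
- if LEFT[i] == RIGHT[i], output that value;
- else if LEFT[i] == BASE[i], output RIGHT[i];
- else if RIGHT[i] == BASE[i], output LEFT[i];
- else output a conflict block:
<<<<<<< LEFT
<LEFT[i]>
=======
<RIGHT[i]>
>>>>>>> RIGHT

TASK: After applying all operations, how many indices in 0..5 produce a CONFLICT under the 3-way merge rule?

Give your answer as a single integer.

Answer: 2

Derivation:
Final LEFT:  [hotel, charlie, echo, bravo, alpha, india]
Final RIGHT: [delta, juliet, bravo, echo, charlie, kilo]
i=0: L=hotel=BASE, R=delta -> take RIGHT -> delta
i=1: BASE=golf L=charlie R=juliet all differ -> CONFLICT
i=2: L=echo, R=bravo=BASE -> take LEFT -> echo
i=3: BASE=kilo L=bravo R=echo all differ -> CONFLICT
i=4: L=alpha=BASE, R=charlie -> take RIGHT -> charlie
i=5: L=india, R=kilo=BASE -> take LEFT -> india
Conflict count: 2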